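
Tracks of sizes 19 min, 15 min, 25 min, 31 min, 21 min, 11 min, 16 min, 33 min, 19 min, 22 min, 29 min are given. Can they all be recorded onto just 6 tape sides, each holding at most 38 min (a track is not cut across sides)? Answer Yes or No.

Total = 241 min; ⌈241/38⌉ = 7.
At least 7 tape sides are required, but only 6 are allowed.

No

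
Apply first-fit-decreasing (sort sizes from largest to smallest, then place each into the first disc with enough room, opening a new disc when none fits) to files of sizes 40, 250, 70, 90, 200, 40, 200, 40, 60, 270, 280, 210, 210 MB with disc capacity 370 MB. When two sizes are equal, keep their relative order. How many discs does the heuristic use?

Sorted descending: 280, 270, 250, 210, 210, 200, 200, 90, 70, 60, 40, 40, 40.
  280 → disc 1 (new)  [load 280/370]
  270 → disc 2 (new)  [load 270/370]
  250 → disc 3 (new)  [load 250/370]
  210 → disc 4 (new)  [load 210/370]
  210 → disc 5 (new)  [load 210/370]
  200 → disc 6 (new)  [load 200/370]
  200 → disc 7 (new)  [load 200/370]
  90 → disc 1  [load 370/370]
  70 → disc 2  [load 340/370]
  60 → disc 3  [load 310/370]
  40 → disc 3  [load 350/370]
  40 → disc 4  [load 250/370]
  40 → disc 4  [load 290/370]
7 discs opened.

7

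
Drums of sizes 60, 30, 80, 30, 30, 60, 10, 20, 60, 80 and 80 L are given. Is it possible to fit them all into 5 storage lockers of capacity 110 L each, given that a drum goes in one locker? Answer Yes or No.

No

Total = 540 L; ⌈540/110⌉ = 5.
6 drums each exceed half the capacity and cannot share a locker, forcing at least 6 storage lockers.
At least 6 storage lockers are required, but only 5 are allowed.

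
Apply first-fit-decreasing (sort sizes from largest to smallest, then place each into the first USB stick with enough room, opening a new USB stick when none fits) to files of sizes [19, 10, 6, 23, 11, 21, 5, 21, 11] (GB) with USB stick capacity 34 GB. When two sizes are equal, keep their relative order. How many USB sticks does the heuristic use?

Sorted descending: 23, 21, 21, 19, 11, 11, 10, 6, 5.
  23 → USB stick 1 (new)  [load 23/34]
  21 → USB stick 2 (new)  [load 21/34]
  21 → USB stick 3 (new)  [load 21/34]
  19 → USB stick 4 (new)  [load 19/34]
  11 → USB stick 1  [load 34/34]
  11 → USB stick 2  [load 32/34]
  10 → USB stick 3  [load 31/34]
  6 → USB stick 4  [load 25/34]
  5 → USB stick 4  [load 30/34]
4 USB sticks opened.

4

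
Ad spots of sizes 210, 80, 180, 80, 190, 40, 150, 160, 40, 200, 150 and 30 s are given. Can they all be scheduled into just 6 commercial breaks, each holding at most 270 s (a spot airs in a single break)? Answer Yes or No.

Total = 1510 s; ⌈1510/270⌉ = 6.
7 ad spots each exceed half the capacity and cannot share a break, forcing at least 7 commercial breaks.
At least 7 commercial breaks are required, but only 6 are allowed.

No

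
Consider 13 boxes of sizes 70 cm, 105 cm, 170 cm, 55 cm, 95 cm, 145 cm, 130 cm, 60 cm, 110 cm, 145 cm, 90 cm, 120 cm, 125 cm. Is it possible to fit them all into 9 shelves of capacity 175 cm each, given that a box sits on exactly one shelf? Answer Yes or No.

No

Total = 1420 cm; ⌈1420/175⌉ = 9.
10 boxes each exceed half the capacity and cannot share a shelf, forcing at least 10 shelves.
At least 10 shelves are required, but only 9 are allowed.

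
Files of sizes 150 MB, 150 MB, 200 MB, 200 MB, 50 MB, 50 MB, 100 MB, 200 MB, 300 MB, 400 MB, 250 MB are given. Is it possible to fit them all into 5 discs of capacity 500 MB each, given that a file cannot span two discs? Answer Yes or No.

A valid assignment using 5 discs:
  disc 1: 400 + 100 = 500
  disc 2: 300 + 200 = 500
  disc 3: 250 + 200 + 50 = 500
  disc 4: 200 + 150 + 150 = 500
  disc 5: 50 = 50
Every load is within 500 MB, so 5 discs suffice.

Yes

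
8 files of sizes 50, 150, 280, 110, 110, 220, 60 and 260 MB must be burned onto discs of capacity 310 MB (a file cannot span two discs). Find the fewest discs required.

5

Total = 280 + 260 + 220 + 150 + 110 + 110 + 60 + 50 = 1240 MB.
Lower bound: ⌈1240/310⌉ = 4 discs.
A packing using 5 discs:
  disc 1: 280 = 280
  disc 2: 260 + 50 = 310
  disc 3: 220 + 60 = 280
  disc 4: 150 + 110 = 260
  disc 5: 110 = 110
No arrangement into 4 discs stays within capacity, so 5 is optimal.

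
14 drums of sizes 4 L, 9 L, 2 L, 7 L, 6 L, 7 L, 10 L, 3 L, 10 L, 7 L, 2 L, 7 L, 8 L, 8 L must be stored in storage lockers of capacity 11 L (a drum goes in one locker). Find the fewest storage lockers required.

10

Total = 10 + 10 + 9 + 8 + 8 + 7 + 7 + 7 + 7 + 6 + 4 + 3 + 2 + 2 = 90 L.
Lower bound: ⌈90/11⌉ = 9 storage lockers.
Also, 10 drums each exceed 11/2 L, and no two of those can share a locker, so at least 10 storage lockers are needed.
A packing using 10 storage lockers:
  locker 1: 10 = 10
  locker 2: 10 = 10
  locker 3: 9 + 2 = 11
  locker 4: 8 + 3 = 11
  locker 5: 8 + 2 = 10
  locker 6: 7 + 4 = 11
  locker 7: 7 = 7
  locker 8: 7 = 7
  locker 9: 7 = 7
  locker 10: 6 = 6
This matches the lower bound, so 10 is optimal.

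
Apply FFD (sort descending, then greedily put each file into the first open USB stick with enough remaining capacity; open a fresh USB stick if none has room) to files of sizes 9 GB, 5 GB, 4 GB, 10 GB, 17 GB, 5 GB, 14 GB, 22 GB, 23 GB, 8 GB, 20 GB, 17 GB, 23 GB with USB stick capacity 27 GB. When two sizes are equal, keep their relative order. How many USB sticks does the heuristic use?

Sorted descending: 23, 23, 22, 20, 17, 17, 14, 10, 9, 8, 5, 5, 4.
  23 → USB stick 1 (new)  [load 23/27]
  23 → USB stick 2 (new)  [load 23/27]
  22 → USB stick 3 (new)  [load 22/27]
  20 → USB stick 4 (new)  [load 20/27]
  17 → USB stick 5 (new)  [load 17/27]
  17 → USB stick 6 (new)  [load 17/27]
  14 → USB stick 7 (new)  [load 14/27]
  10 → USB stick 5  [load 27/27]
  9 → USB stick 6  [load 26/27]
  8 → USB stick 7  [load 22/27]
  5 → USB stick 3  [load 27/27]
  5 → USB stick 4  [load 25/27]
  4 → USB stick 1  [load 27/27]
7 USB sticks opened.

7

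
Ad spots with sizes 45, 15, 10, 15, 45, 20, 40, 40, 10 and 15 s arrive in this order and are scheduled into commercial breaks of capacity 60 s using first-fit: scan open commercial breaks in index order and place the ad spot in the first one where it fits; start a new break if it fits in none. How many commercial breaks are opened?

  45 → break 1 (new)  [load 45/60]
  15 → break 1  [load 60/60]
  10 → break 2 (new)  [load 10/60]
  15 → break 2  [load 25/60]
  45 → break 3 (new)  [load 45/60]
  20 → break 2  [load 45/60]
  40 → break 4 (new)  [load 40/60]
  40 → break 5 (new)  [load 40/60]
  10 → break 2  [load 55/60]
  15 → break 3  [load 60/60]
5 commercial breaks opened.

5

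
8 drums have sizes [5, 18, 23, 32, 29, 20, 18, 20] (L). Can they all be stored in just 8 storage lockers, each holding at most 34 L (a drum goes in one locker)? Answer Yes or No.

Yes

A valid assignment using 7 storage lockers:
  locker 1: 32 = 32
  locker 2: 29 + 5 = 34
  locker 3: 23 = 23
  locker 4: 20 = 20
  locker 5: 20 = 20
  locker 6: 18 = 18
  locker 7: 18 = 18
That uses only 7 ≤ 8, so 8 storage lockers are enough.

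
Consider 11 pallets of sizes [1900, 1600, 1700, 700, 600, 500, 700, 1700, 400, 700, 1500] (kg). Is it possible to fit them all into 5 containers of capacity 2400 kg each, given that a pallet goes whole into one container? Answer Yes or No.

No

Total = 12000 kg; ⌈12000/2400⌉ = 5.
The bound of 5 does not rule out 5, but exhaustive search shows no assignment into 5 containers of capacity 2400 kg exists — the minimum is 6.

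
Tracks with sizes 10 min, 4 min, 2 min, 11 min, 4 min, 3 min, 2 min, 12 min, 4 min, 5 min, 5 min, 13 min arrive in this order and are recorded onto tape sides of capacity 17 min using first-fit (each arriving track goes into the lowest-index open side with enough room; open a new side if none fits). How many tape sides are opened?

  10 → side 1 (new)  [load 10/17]
  4 → side 1  [load 14/17]
  2 → side 1  [load 16/17]
  11 → side 2 (new)  [load 11/17]
  4 → side 2  [load 15/17]
  3 → side 3 (new)  [load 3/17]
  2 → side 2  [load 17/17]
  12 → side 3  [load 15/17]
  4 → side 4 (new)  [load 4/17]
  5 → side 4  [load 9/17]
  5 → side 4  [load 14/17]
  13 → side 5 (new)  [load 13/17]
5 tape sides opened.

5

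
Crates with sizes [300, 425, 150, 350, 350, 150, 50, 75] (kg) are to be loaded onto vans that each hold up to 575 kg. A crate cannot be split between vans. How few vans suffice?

4

Total = 425 + 350 + 350 + 300 + 150 + 150 + 75 + 50 = 1850 kg.
Lower bound: ⌈1850/575⌉ = 4 vans.
A packing using 4 vans:
  van 1: 425 + 150 = 575
  van 2: 350 + 150 + 75 = 575
  van 3: 350 + 50 = 400
  van 4: 300 = 300
This matches the lower bound, so 4 is optimal.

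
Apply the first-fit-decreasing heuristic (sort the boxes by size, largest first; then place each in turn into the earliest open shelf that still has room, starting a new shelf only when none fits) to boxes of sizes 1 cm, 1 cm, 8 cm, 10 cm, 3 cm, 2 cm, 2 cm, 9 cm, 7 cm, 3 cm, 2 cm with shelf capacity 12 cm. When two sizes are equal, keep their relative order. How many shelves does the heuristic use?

Sorted descending: 10, 9, 8, 7, 3, 3, 2, 2, 2, 1, 1.
  10 → shelf 1 (new)  [load 10/12]
  9 → shelf 2 (new)  [load 9/12]
  8 → shelf 3 (new)  [load 8/12]
  7 → shelf 4 (new)  [load 7/12]
  3 → shelf 2  [load 12/12]
  3 → shelf 3  [load 11/12]
  2 → shelf 1  [load 12/12]
  2 → shelf 4  [load 9/12]
  2 → shelf 4  [load 11/12]
  1 → shelf 3  [load 12/12]
  1 → shelf 4  [load 12/12]
4 shelves opened.

4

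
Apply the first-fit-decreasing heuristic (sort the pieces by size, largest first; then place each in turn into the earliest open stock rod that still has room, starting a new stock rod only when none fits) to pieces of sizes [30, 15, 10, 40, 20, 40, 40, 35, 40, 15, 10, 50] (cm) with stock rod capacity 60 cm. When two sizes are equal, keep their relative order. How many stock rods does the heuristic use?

7

Sorted descending: 50, 40, 40, 40, 40, 35, 30, 20, 15, 15, 10, 10.
  50 → stock rod 1 (new)  [load 50/60]
  40 → stock rod 2 (new)  [load 40/60]
  40 → stock rod 3 (new)  [load 40/60]
  40 → stock rod 4 (new)  [load 40/60]
  40 → stock rod 5 (new)  [load 40/60]
  35 → stock rod 6 (new)  [load 35/60]
  30 → stock rod 7 (new)  [load 30/60]
  20 → stock rod 2  [load 60/60]
  15 → stock rod 3  [load 55/60]
  15 → stock rod 4  [load 55/60]
  10 → stock rod 1  [load 60/60]
  10 → stock rod 5  [load 50/60]
7 stock rods opened.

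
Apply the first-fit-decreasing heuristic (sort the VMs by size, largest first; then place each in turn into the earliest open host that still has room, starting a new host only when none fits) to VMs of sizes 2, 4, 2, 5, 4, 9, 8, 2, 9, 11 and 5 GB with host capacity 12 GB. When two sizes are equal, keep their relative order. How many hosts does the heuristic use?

6

Sorted descending: 11, 9, 9, 8, 5, 5, 4, 4, 2, 2, 2.
  11 → host 1 (new)  [load 11/12]
  9 → host 2 (new)  [load 9/12]
  9 → host 3 (new)  [load 9/12]
  8 → host 4 (new)  [load 8/12]
  5 → host 5 (new)  [load 5/12]
  5 → host 5  [load 10/12]
  4 → host 4  [load 12/12]
  4 → host 6 (new)  [load 4/12]
  2 → host 2  [load 11/12]
  2 → host 3  [load 11/12]
  2 → host 5  [load 12/12]
6 hosts opened.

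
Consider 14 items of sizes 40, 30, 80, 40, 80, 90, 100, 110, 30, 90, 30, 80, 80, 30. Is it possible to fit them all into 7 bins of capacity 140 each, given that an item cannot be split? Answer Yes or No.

No

Total = 910; ⌈910/140⌉ = 7.
8 items each exceed half the capacity and cannot share a bin, forcing at least 8 bins.
At least 8 bins are required, but only 7 are allowed.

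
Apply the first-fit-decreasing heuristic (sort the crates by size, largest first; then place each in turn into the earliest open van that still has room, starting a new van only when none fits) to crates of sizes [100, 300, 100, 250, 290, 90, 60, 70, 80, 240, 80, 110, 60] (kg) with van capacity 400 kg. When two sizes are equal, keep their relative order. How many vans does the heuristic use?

5

Sorted descending: 300, 290, 250, 240, 110, 100, 100, 90, 80, 80, 70, 60, 60.
  300 → van 1 (new)  [load 300/400]
  290 → van 2 (new)  [load 290/400]
  250 → van 3 (new)  [load 250/400]
  240 → van 4 (new)  [load 240/400]
  110 → van 2  [load 400/400]
  100 → van 1  [load 400/400]
  100 → van 3  [load 350/400]
  90 → van 4  [load 330/400]
  80 → van 5 (new)  [load 80/400]
  80 → van 5  [load 160/400]
  70 → van 4  [load 400/400]
  60 → van 5  [load 220/400]
  60 → van 5  [load 280/400]
5 vans opened.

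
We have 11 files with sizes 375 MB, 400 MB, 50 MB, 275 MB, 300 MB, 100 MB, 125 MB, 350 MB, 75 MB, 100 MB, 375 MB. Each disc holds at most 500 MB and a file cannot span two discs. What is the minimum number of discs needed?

Total = 400 + 375 + 375 + 350 + 300 + 275 + 125 + 100 + 100 + 75 + 50 = 2525 MB.
Lower bound: ⌈2525/500⌉ = 6 discs.
A packing using 6 discs:
  disc 1: 400 + 100 = 500
  disc 2: 375 + 125 = 500
  disc 3: 375 + 100 = 475
  disc 4: 350 + 75 + 50 = 475
  disc 5: 300 = 300
  disc 6: 275 = 275
This matches the lower bound, so 6 is optimal.

6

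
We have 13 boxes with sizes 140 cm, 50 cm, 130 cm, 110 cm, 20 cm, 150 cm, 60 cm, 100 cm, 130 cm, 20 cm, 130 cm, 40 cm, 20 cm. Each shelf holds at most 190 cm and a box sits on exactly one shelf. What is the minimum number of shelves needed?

Total = 150 + 140 + 130 + 130 + 130 + 110 + 100 + 60 + 50 + 40 + 20 + 20 + 20 = 1100 cm.
Lower bound: ⌈1100/190⌉ = 6 shelves.
Also, 7 boxes each exceed 95 cm, and no two of those can share a shelf, so at least 7 shelves are needed.
A packing using 7 shelves:
  shelf 1: 150 + 40 = 190
  shelf 2: 140 + 50 = 190
  shelf 3: 130 + 60 = 190
  shelf 4: 130 + 20 + 20 + 20 = 190
  shelf 5: 130 = 130
  shelf 6: 110 = 110
  shelf 7: 100 = 100
This matches the lower bound, so 7 is optimal.

7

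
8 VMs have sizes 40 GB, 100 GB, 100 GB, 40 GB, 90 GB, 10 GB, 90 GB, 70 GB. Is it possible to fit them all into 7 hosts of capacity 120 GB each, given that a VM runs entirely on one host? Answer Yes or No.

Yes

A valid assignment using 6 hosts:
  host 1: 100 + 10 = 110
  host 2: 100 = 100
  host 3: 90 = 90
  host 4: 90 = 90
  host 5: 70 + 40 = 110
  host 6: 40 = 40
That uses only 6 ≤ 7, so 7 hosts are enough.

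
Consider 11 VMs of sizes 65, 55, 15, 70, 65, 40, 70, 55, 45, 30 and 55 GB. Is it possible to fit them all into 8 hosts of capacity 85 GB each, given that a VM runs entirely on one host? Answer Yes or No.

A valid assignment using 8 hosts:
  host 1: 70 + 15 = 85
  host 2: 70 = 70
  host 3: 65 = 65
  host 4: 65 = 65
  host 5: 55 + 30 = 85
  host 6: 55 = 55
  host 7: 55 = 55
  host 8: 45 + 40 = 85
Every load is within 85 GB, so 8 hosts suffice.

Yes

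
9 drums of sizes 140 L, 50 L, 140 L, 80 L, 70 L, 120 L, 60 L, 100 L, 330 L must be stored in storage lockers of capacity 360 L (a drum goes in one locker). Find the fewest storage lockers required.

Total = 330 + 140 + 140 + 120 + 100 + 80 + 70 + 60 + 50 = 1090 L.
Lower bound: ⌈1090/360⌉ = 4 storage lockers.
A packing using 4 storage lockers:
  locker 1: 330 = 330
  locker 2: 140 + 140 + 80 = 360
  locker 3: 120 + 100 + 70 + 60 = 350
  locker 4: 50 = 50
This matches the lower bound, so 4 is optimal.

4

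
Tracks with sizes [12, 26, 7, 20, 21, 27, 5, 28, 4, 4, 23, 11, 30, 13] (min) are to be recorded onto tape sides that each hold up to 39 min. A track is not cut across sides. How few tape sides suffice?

Total = 30 + 28 + 27 + 26 + 23 + 21 + 20 + 13 + 12 + 11 + 7 + 5 + 4 + 4 = 231 min.
Lower bound: ⌈231/39⌉ = 6 tape sides.
Also, 7 tracks each exceed 39/2 min, and no two of those can share a side, so at least 7 tape sides are needed.
A packing using 7 tape sides:
  side 1: 30 + 7 = 37
  side 2: 28 + 11 = 39
  side 3: 27 + 12 = 39
  side 4: 26 + 13 = 39
  side 5: 23 + 5 + 4 + 4 = 36
  side 6: 21 = 21
  side 7: 20 = 20
This matches the lower bound, so 7 is optimal.

7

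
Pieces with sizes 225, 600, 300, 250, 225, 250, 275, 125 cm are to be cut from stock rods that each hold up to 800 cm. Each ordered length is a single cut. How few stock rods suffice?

3

Total = 600 + 300 + 275 + 250 + 250 + 225 + 225 + 125 = 2250 cm.
Lower bound: ⌈2250/800⌉ = 3 stock rods.
A packing using 3 stock rods:
  stock rod 1: 600 + 125 = 725
  stock rod 2: 300 + 275 + 225 = 800
  stock rod 3: 250 + 250 + 225 = 725
This matches the lower bound, so 3 is optimal.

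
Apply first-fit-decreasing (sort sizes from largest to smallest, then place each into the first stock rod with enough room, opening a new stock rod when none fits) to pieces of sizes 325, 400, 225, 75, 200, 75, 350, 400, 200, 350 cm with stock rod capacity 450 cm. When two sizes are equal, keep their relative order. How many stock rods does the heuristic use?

7

Sorted descending: 400, 400, 350, 350, 325, 225, 200, 200, 75, 75.
  400 → stock rod 1 (new)  [load 400/450]
  400 → stock rod 2 (new)  [load 400/450]
  350 → stock rod 3 (new)  [load 350/450]
  350 → stock rod 4 (new)  [load 350/450]
  325 → stock rod 5 (new)  [load 325/450]
  225 → stock rod 6 (new)  [load 225/450]
  200 → stock rod 6  [load 425/450]
  200 → stock rod 7 (new)  [load 200/450]
  75 → stock rod 3  [load 425/450]
  75 → stock rod 4  [load 425/450]
7 stock rods opened.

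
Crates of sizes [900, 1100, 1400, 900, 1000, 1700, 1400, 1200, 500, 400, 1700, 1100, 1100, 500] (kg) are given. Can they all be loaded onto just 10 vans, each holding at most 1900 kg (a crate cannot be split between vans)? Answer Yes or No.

A valid assignment using 10 vans:
  van 1: 1700 = 1700
  van 2: 1700 = 1700
  van 3: 1400 + 500 = 1900
  van 4: 1400 + 500 = 1900
  van 5: 1200 + 400 = 1600
  van 6: 1100 = 1100
  van 7: 1100 = 1100
  van 8: 1100 = 1100
  van 9: 1000 + 900 = 1900
  van 10: 900 = 900
Every load is within 1900 kg, so 10 vans suffice.

Yes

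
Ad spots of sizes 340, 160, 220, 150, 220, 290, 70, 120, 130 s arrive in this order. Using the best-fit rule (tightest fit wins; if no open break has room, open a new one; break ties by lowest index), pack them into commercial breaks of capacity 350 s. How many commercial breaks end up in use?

6

  340 → break 1 (new)  [load 340/350]
  160 → break 2 (new)  [load 160/350]
  220 → break 3 (new)  [load 220/350]
  150 → break 2  [load 310/350]
  220 → break 4 (new)  [load 220/350]
  290 → break 5 (new)  [load 290/350]
  70 → break 3  [load 290/350]
  120 → break 4  [load 340/350]
  130 → break 6 (new)  [load 130/350]
6 commercial breaks opened.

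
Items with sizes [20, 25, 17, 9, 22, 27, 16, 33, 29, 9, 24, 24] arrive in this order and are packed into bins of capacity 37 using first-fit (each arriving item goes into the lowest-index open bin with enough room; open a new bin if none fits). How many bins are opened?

  20 → bin 1 (new)  [load 20/37]
  25 → bin 2 (new)  [load 25/37]
  17 → bin 1  [load 37/37]
  9 → bin 2  [load 34/37]
  22 → bin 3 (new)  [load 22/37]
  27 → bin 4 (new)  [load 27/37]
  16 → bin 5 (new)  [load 16/37]
  33 → bin 6 (new)  [load 33/37]
  29 → bin 7 (new)  [load 29/37]
  9 → bin 3  [load 31/37]
  24 → bin 8 (new)  [load 24/37]
  24 → bin 9 (new)  [load 24/37]
9 bins opened.

9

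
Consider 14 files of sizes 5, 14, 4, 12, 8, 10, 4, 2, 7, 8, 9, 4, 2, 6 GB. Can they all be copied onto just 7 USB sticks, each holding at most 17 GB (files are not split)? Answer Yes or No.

A valid assignment using 6 USB sticks:
  USB stick 1: 14 + 2 = 16
  USB stick 2: 12 + 5 = 17
  USB stick 3: 10 + 7 = 17
  USB stick 4: 9 + 8 = 17
  USB stick 5: 8 + 6 + 2 = 16
  USB stick 6: 4 + 4 + 4 = 12
That uses only 6 ≤ 7, so 7 USB sticks are enough.

Yes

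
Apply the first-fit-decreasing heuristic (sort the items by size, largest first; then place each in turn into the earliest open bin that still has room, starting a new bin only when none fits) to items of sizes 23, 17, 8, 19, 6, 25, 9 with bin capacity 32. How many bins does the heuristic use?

4

Sorted descending: 25, 23, 19, 17, 9, 8, 6.
  25 → bin 1 (new)  [load 25/32]
  23 → bin 2 (new)  [load 23/32]
  19 → bin 3 (new)  [load 19/32]
  17 → bin 4 (new)  [load 17/32]
  9 → bin 2  [load 32/32]
  8 → bin 3  [load 27/32]
  6 → bin 1  [load 31/32]
4 bins opened.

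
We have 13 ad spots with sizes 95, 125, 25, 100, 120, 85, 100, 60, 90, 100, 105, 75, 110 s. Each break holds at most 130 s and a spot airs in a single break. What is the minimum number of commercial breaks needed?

Total = 125 + 120 + 110 + 105 + 100 + 100 + 100 + 95 + 90 + 85 + 75 + 60 + 25 = 1190 s.
Lower bound: ⌈1190/130⌉ = 10 commercial breaks.
Also, 11 ad spots each exceed 65 s, and no two of those can share a break, so at least 11 commercial breaks are needed.
A packing using 12 commercial breaks:
  break 1: 125 = 125
  break 2: 120 = 120
  break 3: 110 = 110
  break 4: 105 + 25 = 130
  break 5: 100 = 100
  break 6: 100 = 100
  break 7: 100 = 100
  break 8: 95 = 95
  break 9: 90 = 90
  break 10: 85 = 85
  break 11: 75 = 75
  break 12: 60 = 60
No arrangement into 11 commercial breaks stays within capacity, so 12 is optimal.

12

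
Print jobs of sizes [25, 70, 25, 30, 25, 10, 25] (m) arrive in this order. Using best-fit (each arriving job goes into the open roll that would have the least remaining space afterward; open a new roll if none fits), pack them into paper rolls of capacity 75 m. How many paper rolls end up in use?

3

  25 → roll 1 (new)  [load 25/75]
  70 → roll 2 (new)  [load 70/75]
  25 → roll 1  [load 50/75]
  30 → roll 3 (new)  [load 30/75]
  25 → roll 1  [load 75/75]
  10 → roll 3  [load 40/75]
  25 → roll 3  [load 65/75]
3 paper rolls opened.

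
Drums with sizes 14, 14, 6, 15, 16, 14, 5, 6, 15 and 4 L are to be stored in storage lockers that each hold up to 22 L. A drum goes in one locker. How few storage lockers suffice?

6

Total = 16 + 15 + 15 + 14 + 14 + 14 + 6 + 6 + 5 + 4 = 109 L.
Lower bound: ⌈109/22⌉ = 5 storage lockers.
Also, 6 drums each exceed 11 L, and no two of those can share a locker, so at least 6 storage lockers are needed.
A packing using 6 storage lockers:
  locker 1: 16 + 6 = 22
  locker 2: 15 + 6 = 21
  locker 3: 15 + 5 = 20
  locker 4: 14 + 4 = 18
  locker 5: 14 = 14
  locker 6: 14 = 14
This matches the lower bound, so 6 is optimal.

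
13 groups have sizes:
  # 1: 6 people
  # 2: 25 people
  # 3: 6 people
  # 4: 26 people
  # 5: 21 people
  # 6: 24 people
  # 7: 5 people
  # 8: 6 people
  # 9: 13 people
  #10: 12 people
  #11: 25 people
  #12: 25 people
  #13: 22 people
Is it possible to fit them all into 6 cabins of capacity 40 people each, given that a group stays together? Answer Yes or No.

Total = 216 people; ⌈216/40⌉ = 6.
7 groups each exceed half the capacity and cannot share a cabin, forcing at least 7 cabins.
At least 7 cabins are required, but only 6 are allowed.

No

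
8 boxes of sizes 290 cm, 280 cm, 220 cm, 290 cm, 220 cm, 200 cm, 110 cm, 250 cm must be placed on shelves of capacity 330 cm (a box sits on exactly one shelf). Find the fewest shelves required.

Total = 290 + 290 + 280 + 250 + 220 + 220 + 200 + 110 = 1860 cm.
Lower bound: ⌈1860/330⌉ = 6 shelves.
Also, 7 boxes each exceed 165 cm, and no two of those can share a shelf, so at least 7 shelves are needed.
A packing using 7 shelves:
  shelf 1: 290 = 290
  shelf 2: 290 = 290
  shelf 3: 280 = 280
  shelf 4: 250 = 250
  shelf 5: 220 + 110 = 330
  shelf 6: 220 = 220
  shelf 7: 200 = 200
This matches the lower bound, so 7 is optimal.

7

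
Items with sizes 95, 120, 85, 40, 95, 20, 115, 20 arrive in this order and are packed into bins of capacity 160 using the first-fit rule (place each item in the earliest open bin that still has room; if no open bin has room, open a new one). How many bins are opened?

  95 → bin 1 (new)  [load 95/160]
  120 → bin 2 (new)  [load 120/160]
  85 → bin 3 (new)  [load 85/160]
  40 → bin 1  [load 135/160]
  95 → bin 4 (new)  [load 95/160]
  20 → bin 1  [load 155/160]
  115 → bin 5 (new)  [load 115/160]
  20 → bin 2  [load 140/160]
5 bins opened.

5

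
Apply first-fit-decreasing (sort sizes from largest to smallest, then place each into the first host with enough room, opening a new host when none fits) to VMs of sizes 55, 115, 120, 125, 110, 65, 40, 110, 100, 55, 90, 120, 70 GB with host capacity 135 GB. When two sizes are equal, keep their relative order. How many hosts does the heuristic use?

Sorted descending: 125, 120, 120, 115, 110, 110, 100, 90, 70, 65, 55, 55, 40.
  125 → host 1 (new)  [load 125/135]
  120 → host 2 (new)  [load 120/135]
  120 → host 3 (new)  [load 120/135]
  115 → host 4 (new)  [load 115/135]
  110 → host 5 (new)  [load 110/135]
  110 → host 6 (new)  [load 110/135]
  100 → host 7 (new)  [load 100/135]
  90 → host 8 (new)  [load 90/135]
  70 → host 9 (new)  [load 70/135]
  65 → host 9  [load 135/135]
  55 → host 10 (new)  [load 55/135]
  55 → host 10  [load 110/135]
  40 → host 8  [load 130/135]
10 hosts opened.

10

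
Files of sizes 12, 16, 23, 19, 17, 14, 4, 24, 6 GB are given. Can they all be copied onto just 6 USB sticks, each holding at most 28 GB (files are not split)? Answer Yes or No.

A valid assignment using 6 USB sticks:
  USB stick 1: 24 + 4 = 28
  USB stick 2: 23 = 23
  USB stick 3: 19 + 6 = 25
  USB stick 4: 17 = 17
  USB stick 5: 16 + 12 = 28
  USB stick 6: 14 = 14
Every load is within 28 GB, so 6 USB sticks suffice.

Yes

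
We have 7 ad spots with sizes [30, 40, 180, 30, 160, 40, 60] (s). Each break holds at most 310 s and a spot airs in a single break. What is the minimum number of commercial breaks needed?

2

Total = 180 + 160 + 60 + 40 + 40 + 30 + 30 = 540 s.
Lower bound: ⌈540/310⌉ = 2 commercial breaks.
A packing using 2 commercial breaks:
  break 1: 180 + 60 + 40 + 30 = 310
  break 2: 160 + 40 + 30 = 230
This matches the lower bound, so 2 is optimal.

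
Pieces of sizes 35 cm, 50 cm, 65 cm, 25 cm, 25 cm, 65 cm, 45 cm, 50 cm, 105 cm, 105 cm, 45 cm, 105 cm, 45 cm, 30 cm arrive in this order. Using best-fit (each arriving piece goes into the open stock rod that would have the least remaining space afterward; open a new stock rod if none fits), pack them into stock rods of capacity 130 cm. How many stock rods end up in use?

8

  35 → stock rod 1 (new)  [load 35/130]
  50 → stock rod 1  [load 85/130]
  65 → stock rod 2 (new)  [load 65/130]
  25 → stock rod 1  [load 110/130]
  25 → stock rod 2  [load 90/130]
  65 → stock rod 3 (new)  [load 65/130]
  45 → stock rod 3  [load 110/130]
  50 → stock rod 4 (new)  [load 50/130]
  105 → stock rod 5 (new)  [load 105/130]
  105 → stock rod 6 (new)  [load 105/130]
  45 → stock rod 4  [load 95/130]
  105 → stock rod 7 (new)  [load 105/130]
  45 → stock rod 8 (new)  [load 45/130]
  30 → stock rod 4  [load 125/130]
8 stock rods opened.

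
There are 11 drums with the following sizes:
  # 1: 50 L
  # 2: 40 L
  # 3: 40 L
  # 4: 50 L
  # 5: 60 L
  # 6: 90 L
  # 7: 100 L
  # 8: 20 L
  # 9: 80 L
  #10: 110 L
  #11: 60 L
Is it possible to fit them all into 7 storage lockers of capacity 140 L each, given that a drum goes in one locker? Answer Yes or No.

Yes

A valid assignment using 6 storage lockers:
  locker 1: 110 + 20 = 130
  locker 2: 100 + 40 = 140
  locker 3: 90 + 50 = 140
  locker 4: 80 + 60 = 140
  locker 5: 60 + 50 = 110
  locker 6: 40 = 40
That uses only 6 ≤ 7, so 7 storage lockers are enough.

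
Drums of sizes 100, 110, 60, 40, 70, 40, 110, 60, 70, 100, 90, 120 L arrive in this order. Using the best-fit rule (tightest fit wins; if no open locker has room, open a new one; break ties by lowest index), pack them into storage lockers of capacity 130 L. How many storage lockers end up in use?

9

  100 → locker 1 (new)  [load 100/130]
  110 → locker 2 (new)  [load 110/130]
  60 → locker 3 (new)  [load 60/130]
  40 → locker 3  [load 100/130]
  70 → locker 4 (new)  [load 70/130]
  40 → locker 4  [load 110/130]
  110 → locker 5 (new)  [load 110/130]
  60 → locker 6 (new)  [load 60/130]
  70 → locker 6  [load 130/130]
  100 → locker 7 (new)  [load 100/130]
  90 → locker 8 (new)  [load 90/130]
  120 → locker 9 (new)  [load 120/130]
9 storage lockers opened.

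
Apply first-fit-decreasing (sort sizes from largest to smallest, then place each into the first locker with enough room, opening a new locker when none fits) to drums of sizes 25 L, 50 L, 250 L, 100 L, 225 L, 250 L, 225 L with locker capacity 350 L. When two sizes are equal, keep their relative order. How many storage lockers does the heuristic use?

Sorted descending: 250, 250, 225, 225, 100, 50, 25.
  250 → locker 1 (new)  [load 250/350]
  250 → locker 2 (new)  [load 250/350]
  225 → locker 3 (new)  [load 225/350]
  225 → locker 4 (new)  [load 225/350]
  100 → locker 1  [load 350/350]
  50 → locker 2  [load 300/350]
  25 → locker 2  [load 325/350]
4 storage lockers opened.

4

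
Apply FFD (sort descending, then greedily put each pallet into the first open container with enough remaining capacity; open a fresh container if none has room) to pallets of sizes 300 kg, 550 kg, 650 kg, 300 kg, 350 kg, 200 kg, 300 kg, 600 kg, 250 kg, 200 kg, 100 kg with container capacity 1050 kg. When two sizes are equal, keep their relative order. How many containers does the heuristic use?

4

Sorted descending: 650, 600, 550, 350, 300, 300, 300, 250, 200, 200, 100.
  650 → container 1 (new)  [load 650/1050]
  600 → container 2 (new)  [load 600/1050]
  550 → container 3 (new)  [load 550/1050]
  350 → container 1  [load 1000/1050]
  300 → container 2  [load 900/1050]
  300 → container 3  [load 850/1050]
  300 → container 4 (new)  [load 300/1050]
  250 → container 4  [load 550/1050]
  200 → container 3  [load 1050/1050]
  200 → container 4  [load 750/1050]
  100 → container 2  [load 1000/1050]
4 containers opened.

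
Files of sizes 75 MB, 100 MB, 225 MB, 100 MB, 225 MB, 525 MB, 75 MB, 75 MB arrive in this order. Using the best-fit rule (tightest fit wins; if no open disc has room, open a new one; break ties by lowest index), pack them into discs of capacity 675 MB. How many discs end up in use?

3

  75 → disc 1 (new)  [load 75/675]
  100 → disc 1  [load 175/675]
  225 → disc 1  [load 400/675]
  100 → disc 1  [load 500/675]
  225 → disc 2 (new)  [load 225/675]
  525 → disc 3 (new)  [load 525/675]
  75 → disc 3  [load 600/675]
  75 → disc 3  [load 675/675]
3 discs opened.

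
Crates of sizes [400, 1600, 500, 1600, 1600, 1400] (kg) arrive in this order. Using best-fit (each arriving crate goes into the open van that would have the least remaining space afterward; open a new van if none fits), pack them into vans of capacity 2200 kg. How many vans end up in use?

4

  400 → van 1 (new)  [load 400/2200]
  1600 → van 1  [load 2000/2200]
  500 → van 2 (new)  [load 500/2200]
  1600 → van 2  [load 2100/2200]
  1600 → van 3 (new)  [load 1600/2200]
  1400 → van 4 (new)  [load 1400/2200]
4 vans opened.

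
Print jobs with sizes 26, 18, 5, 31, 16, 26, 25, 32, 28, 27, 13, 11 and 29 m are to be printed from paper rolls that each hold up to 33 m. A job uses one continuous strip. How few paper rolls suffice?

Total = 32 + 31 + 29 + 28 + 27 + 26 + 26 + 25 + 18 + 16 + 13 + 11 + 5 = 287 m.
Lower bound: ⌈287/33⌉ = 9 paper rolls.
A packing using 10 paper rolls:
  roll 1: 32 = 32
  roll 2: 31 = 31
  roll 3: 29 = 29
  roll 4: 28 + 5 = 33
  roll 5: 27 = 27
  roll 6: 26 = 26
  roll 7: 26 = 26
  roll 8: 25 = 25
  roll 9: 18 + 13 = 31
  roll 10: 16 + 11 = 27
No arrangement into 9 paper rolls stays within capacity, so 10 is optimal.

10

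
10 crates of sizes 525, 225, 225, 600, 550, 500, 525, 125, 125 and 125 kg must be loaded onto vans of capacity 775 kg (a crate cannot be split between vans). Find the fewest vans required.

5

Total = 600 + 550 + 525 + 525 + 500 + 225 + 225 + 125 + 125 + 125 = 3525 kg.
Lower bound: ⌈3525/775⌉ = 5 vans.
A packing using 5 vans:
  van 1: 600 + 125 = 725
  van 2: 550 + 225 = 775
  van 3: 525 + 225 = 750
  van 4: 525 + 125 + 125 = 775
  van 5: 500 = 500
This matches the lower bound, so 5 is optimal.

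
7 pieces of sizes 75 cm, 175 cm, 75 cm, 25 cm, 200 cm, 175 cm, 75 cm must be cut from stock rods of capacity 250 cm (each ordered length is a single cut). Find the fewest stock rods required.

Total = 200 + 175 + 175 + 75 + 75 + 75 + 25 = 800 cm.
Lower bound: ⌈800/250⌉ = 4 stock rods.
A packing using 4 stock rods:
  stock rod 1: 200 + 25 = 225
  stock rod 2: 175 + 75 = 250
  stock rod 3: 175 + 75 = 250
  stock rod 4: 75 = 75
This matches the lower bound, so 4 is optimal.

4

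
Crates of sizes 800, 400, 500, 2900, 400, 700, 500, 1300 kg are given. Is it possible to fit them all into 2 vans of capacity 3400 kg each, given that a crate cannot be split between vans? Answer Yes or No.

No

Total = 7500 kg; ⌈7500/3400⌉ = 3.
At least 3 vans are required, but only 2 are allowed.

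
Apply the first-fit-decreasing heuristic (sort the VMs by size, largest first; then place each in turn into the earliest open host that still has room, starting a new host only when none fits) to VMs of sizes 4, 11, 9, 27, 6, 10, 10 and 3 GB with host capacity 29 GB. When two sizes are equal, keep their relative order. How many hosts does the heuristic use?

3

Sorted descending: 27, 11, 10, 10, 9, 6, 4, 3.
  27 → host 1 (new)  [load 27/29]
  11 → host 2 (new)  [load 11/29]
  10 → host 2  [load 21/29]
  10 → host 3 (new)  [load 10/29]
  9 → host 3  [load 19/29]
  6 → host 2  [load 27/29]
  4 → host 3  [load 23/29]
  3 → host 3  [load 26/29]
3 hosts opened.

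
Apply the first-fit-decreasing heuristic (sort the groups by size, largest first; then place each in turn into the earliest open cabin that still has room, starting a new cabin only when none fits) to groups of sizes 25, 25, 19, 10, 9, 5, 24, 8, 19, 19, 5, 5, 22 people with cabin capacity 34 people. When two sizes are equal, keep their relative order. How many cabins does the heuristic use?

7

Sorted descending: 25, 25, 24, 22, 19, 19, 19, 10, 9, 8, 5, 5, 5.
  25 → cabin 1 (new)  [load 25/34]
  25 → cabin 2 (new)  [load 25/34]
  24 → cabin 3 (new)  [load 24/34]
  22 → cabin 4 (new)  [load 22/34]
  19 → cabin 5 (new)  [load 19/34]
  19 → cabin 6 (new)  [load 19/34]
  19 → cabin 7 (new)  [load 19/34]
  10 → cabin 3  [load 34/34]
  9 → cabin 1  [load 34/34]
  8 → cabin 2  [load 33/34]
  5 → cabin 4  [load 27/34]
  5 → cabin 4  [load 32/34]
  5 → cabin 5  [load 24/34]
7 cabins opened.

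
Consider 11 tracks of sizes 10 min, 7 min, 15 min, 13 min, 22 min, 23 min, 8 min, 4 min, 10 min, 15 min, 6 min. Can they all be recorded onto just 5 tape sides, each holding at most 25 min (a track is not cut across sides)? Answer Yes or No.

Total = 133 min; ⌈133/25⌉ = 6.
At least 6 tape sides are required, but only 5 are allowed.

No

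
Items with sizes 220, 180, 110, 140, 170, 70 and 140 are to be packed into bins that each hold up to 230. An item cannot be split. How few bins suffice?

6

Total = 220 + 180 + 170 + 140 + 140 + 110 + 70 = 1030.
Lower bound: ⌈1030/230⌉ = 5 bins.
A packing using 6 bins:
  bin 1: 220 = 220
  bin 2: 180 = 180
  bin 3: 170 = 170
  bin 4: 140 + 70 = 210
  bin 5: 140 = 140
  bin 6: 110 = 110
No arrangement into 5 bins stays within capacity, so 6 is optimal.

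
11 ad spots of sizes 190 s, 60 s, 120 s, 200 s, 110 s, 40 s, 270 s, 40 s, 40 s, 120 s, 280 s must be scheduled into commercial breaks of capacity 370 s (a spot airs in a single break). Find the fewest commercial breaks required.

5

Total = 280 + 270 + 200 + 190 + 120 + 120 + 110 + 60 + 40 + 40 + 40 = 1470 s.
Lower bound: ⌈1470/370⌉ = 4 commercial breaks.
A packing using 5 commercial breaks:
  break 1: 280 + 60 = 340
  break 2: 270 + 40 + 40 = 350
  break 3: 200 + 120 + 40 = 360
  break 4: 190 + 120 = 310
  break 5: 110 = 110
No arrangement into 4 commercial breaks stays within capacity, so 5 is optimal.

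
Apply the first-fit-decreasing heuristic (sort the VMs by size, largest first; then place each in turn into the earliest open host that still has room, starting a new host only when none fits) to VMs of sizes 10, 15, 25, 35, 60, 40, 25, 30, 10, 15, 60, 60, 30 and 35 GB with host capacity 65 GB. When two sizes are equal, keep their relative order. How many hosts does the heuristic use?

8

Sorted descending: 60, 60, 60, 40, 35, 35, 30, 30, 25, 25, 15, 15, 10, 10.
  60 → host 1 (new)  [load 60/65]
  60 → host 2 (new)  [load 60/65]
  60 → host 3 (new)  [load 60/65]
  40 → host 4 (new)  [load 40/65]
  35 → host 5 (new)  [load 35/65]
  35 → host 6 (new)  [load 35/65]
  30 → host 5  [load 65/65]
  30 → host 6  [load 65/65]
  25 → host 4  [load 65/65]
  25 → host 7 (new)  [load 25/65]
  15 → host 7  [load 40/65]
  15 → host 7  [load 55/65]
  10 → host 7  [load 65/65]
  10 → host 8 (new)  [load 10/65]
8 hosts opened.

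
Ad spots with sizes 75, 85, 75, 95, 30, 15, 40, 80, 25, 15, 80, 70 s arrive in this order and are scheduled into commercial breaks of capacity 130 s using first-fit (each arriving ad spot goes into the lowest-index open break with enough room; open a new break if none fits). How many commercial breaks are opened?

7

  75 → break 1 (new)  [load 75/130]
  85 → break 2 (new)  [load 85/130]
  75 → break 3 (new)  [load 75/130]
  95 → break 4 (new)  [load 95/130]
  30 → break 1  [load 105/130]
  15 → break 1  [load 120/130]
  40 → break 2  [load 125/130]
  80 → break 5 (new)  [load 80/130]
  25 → break 3  [load 100/130]
  15 → break 3  [load 115/130]
  80 → break 6 (new)  [load 80/130]
  70 → break 7 (new)  [load 70/130]
7 commercial breaks opened.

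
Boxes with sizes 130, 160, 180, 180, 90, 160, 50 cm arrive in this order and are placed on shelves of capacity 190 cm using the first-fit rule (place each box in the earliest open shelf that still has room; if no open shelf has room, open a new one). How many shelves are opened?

6

  130 → shelf 1 (new)  [load 130/190]
  160 → shelf 2 (new)  [load 160/190]
  180 → shelf 3 (new)  [load 180/190]
  180 → shelf 4 (new)  [load 180/190]
  90 → shelf 5 (new)  [load 90/190]
  160 → shelf 6 (new)  [load 160/190]
  50 → shelf 1  [load 180/190]
6 shelves opened.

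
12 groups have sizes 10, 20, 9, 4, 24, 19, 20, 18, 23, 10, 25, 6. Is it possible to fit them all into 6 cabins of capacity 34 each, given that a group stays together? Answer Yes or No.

No

Total = 188; ⌈188/34⌉ = 6.
7 groups each exceed half the capacity and cannot share a cabin, forcing at least 7 cabins.
At least 7 cabins are required, but only 6 are allowed.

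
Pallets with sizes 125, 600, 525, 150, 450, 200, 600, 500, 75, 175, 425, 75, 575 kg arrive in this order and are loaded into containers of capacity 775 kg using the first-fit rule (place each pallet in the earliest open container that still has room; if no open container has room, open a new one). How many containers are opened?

7

  125 → container 1 (new)  [load 125/775]
  600 → container 1  [load 725/775]
  525 → container 2 (new)  [load 525/775]
  150 → container 2  [load 675/775]
  450 → container 3 (new)  [load 450/775]
  200 → container 3  [load 650/775]
  600 → container 4 (new)  [load 600/775]
  500 → container 5 (new)  [load 500/775]
  75 → container 2  [load 750/775]
  175 → container 4  [load 775/775]
  425 → container 6 (new)  [load 425/775]
  75 → container 3  [load 725/775]
  575 → container 7 (new)  [load 575/775]
7 containers opened.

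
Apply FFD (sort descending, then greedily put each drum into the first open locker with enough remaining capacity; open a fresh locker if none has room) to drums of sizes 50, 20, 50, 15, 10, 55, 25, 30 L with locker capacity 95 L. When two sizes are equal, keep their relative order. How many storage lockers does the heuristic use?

3

Sorted descending: 55, 50, 50, 30, 25, 20, 15, 10.
  55 → locker 1 (new)  [load 55/95]
  50 → locker 2 (new)  [load 50/95]
  50 → locker 3 (new)  [load 50/95]
  30 → locker 1  [load 85/95]
  25 → locker 2  [load 75/95]
  20 → locker 2  [load 95/95]
  15 → locker 3  [load 65/95]
  10 → locker 1  [load 95/95]
3 storage lockers opened.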